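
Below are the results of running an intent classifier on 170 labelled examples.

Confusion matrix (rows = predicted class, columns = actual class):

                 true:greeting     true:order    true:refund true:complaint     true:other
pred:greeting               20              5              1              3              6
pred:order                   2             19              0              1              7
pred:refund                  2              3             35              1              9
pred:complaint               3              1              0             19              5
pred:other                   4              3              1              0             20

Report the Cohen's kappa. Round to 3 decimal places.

Observed agreement pₒ = trace/N = 113/170 = 0.6647
Expected agreement pₑ = Σ (rowᵢ·colᵢ)/N² = (31·35 + 31·29 + 37·50 + 24·28 + 47·28)/170² = 0.2015
κ = (pₒ − pₑ)/(1 − pₑ) = (0.6647 − 0.2015)/(1 − 0.2015) = 0.580

0.580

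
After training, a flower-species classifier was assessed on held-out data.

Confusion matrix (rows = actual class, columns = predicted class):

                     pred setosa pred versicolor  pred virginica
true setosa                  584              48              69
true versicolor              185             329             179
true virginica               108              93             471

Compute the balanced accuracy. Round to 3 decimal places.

Balanced accuracy = mean of per-class recall.
  setosa: recall = 584/701 = 0.8331
  versicolor: recall = 329/693 = 0.4747
  virginica: recall = 471/672 = 0.7009
Mean = (0.8331 + 0.4747 + 0.7009) / 3 = 0.670

0.670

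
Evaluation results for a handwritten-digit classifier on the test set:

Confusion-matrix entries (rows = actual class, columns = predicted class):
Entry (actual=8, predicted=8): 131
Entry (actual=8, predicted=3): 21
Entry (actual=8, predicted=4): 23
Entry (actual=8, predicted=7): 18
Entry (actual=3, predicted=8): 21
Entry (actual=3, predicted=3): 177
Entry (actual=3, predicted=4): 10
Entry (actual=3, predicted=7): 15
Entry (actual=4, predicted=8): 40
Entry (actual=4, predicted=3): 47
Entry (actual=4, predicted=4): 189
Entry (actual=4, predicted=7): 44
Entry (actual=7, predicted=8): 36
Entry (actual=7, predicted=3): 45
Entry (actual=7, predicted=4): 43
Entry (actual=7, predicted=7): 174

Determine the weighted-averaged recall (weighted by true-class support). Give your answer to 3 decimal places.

0.649

Per-class recall (TP/(TP+FN)):
  8: TP=131, FN=21+23+18=62 → 131/193 = 0.6788
  3: TP=177, FN=21+10+15=46 → 177/223 = 0.7937
  4: TP=189, FN=40+47+44=131 → 189/320 = 0.5906
  7: TP=174, FN=36+45+43=124 → 174/298 = 0.5839
Weighted-recall = Σ (supportᵢ/N)·recallᵢ with N=1034: (193/1034)·0.6788 + (223/1034)·0.7937 + (320/1034)·0.5906 + (298/1034)·0.5839 = 0.649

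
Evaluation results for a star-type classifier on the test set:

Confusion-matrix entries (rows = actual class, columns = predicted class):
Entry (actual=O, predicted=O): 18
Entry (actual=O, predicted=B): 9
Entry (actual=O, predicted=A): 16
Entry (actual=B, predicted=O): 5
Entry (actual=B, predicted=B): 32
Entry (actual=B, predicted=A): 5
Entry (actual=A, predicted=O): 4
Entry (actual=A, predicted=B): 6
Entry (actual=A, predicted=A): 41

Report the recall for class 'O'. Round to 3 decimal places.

Treat 'O' as positive and all other classes as negative.
recall = TP/(TP+FN).
O: TP=18, FN=9+16=25 → 18/43 = 0.4186

0.419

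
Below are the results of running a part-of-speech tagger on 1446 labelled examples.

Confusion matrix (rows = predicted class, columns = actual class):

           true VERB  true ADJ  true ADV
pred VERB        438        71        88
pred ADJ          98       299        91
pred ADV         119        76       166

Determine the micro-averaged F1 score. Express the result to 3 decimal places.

Micro-averaging pools counts across classes: ΣTP=903, ΣFP=543, ΣFN=543.
Micro-F1 score = 2·TP/(2·TP+FP+FN) on pooled counts = 0.624 (equals overall accuracy in single-label multiclass).

0.624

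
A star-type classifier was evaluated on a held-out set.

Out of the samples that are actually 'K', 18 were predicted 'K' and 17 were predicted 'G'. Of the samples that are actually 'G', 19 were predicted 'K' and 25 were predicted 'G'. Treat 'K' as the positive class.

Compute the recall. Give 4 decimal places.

Recall = TP/(TP+FN) = 18/(18+17) = 18/35 = 0.5143

0.5143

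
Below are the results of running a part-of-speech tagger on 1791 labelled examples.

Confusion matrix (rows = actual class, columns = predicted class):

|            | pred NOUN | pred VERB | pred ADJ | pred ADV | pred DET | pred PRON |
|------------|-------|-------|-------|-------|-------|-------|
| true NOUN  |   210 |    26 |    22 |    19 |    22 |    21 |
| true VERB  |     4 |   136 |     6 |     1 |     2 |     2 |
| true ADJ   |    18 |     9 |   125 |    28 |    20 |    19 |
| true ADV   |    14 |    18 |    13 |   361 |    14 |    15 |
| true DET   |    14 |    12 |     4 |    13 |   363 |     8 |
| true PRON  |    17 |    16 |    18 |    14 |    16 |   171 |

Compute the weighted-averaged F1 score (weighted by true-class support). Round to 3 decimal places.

0.760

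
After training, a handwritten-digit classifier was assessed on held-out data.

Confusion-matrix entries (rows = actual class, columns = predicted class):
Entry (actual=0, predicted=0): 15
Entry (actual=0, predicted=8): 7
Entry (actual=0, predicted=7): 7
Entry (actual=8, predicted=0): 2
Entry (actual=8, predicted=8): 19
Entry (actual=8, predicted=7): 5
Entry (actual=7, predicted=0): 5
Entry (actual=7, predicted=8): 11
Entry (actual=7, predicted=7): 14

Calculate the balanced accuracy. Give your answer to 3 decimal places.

0.572

Balanced accuracy = mean of per-class recall.
  0: recall = 15/29 = 0.5172
  8: recall = 19/26 = 0.7308
  7: recall = 14/30 = 0.4667
Mean = (0.5172 + 0.7308 + 0.4667) / 3 = 0.572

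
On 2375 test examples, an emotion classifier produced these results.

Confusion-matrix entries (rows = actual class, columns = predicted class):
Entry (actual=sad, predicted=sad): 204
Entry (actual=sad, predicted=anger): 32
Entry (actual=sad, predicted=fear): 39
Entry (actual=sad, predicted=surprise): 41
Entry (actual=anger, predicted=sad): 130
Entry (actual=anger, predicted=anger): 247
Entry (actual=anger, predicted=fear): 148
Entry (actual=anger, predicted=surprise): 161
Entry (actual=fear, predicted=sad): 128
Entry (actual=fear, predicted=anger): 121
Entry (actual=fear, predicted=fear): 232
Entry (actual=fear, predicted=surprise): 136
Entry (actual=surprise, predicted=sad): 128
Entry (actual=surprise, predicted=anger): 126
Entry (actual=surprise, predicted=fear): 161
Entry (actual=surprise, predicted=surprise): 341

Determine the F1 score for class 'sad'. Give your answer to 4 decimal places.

Treat 'sad' as positive and all other classes as negative.
F1 score = 2·TP/(2·TP+FP+FN).
sad: TP=204, FP=130+128+128=386, FN=32+39+41=112 → 408/906 = 0.45033

0.4503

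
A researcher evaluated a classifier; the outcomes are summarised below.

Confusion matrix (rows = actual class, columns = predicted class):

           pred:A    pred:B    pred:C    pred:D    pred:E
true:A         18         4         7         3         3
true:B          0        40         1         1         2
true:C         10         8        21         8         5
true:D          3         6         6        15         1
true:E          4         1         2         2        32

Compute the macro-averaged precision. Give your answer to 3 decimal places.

0.604

Per-class precision (TP/(TP+FP)):
  A: TP=18, FP=0+10+3+4=17 → 18/35 = 0.5143
  B: TP=40, FP=4+8+6+1=19 → 40/59 = 0.6780
  C: TP=21, FP=7+1+6+2=16 → 21/37 = 0.5676
  D: TP=15, FP=3+1+8+2=14 → 15/29 = 0.5172
  E: TP=32, FP=3+2+5+1=11 → 32/43 = 0.7442
Macro-precision = mean = (0.5143 + 0.6780 + 0.5676 + 0.5172 + 0.7442) / 5 = 0.604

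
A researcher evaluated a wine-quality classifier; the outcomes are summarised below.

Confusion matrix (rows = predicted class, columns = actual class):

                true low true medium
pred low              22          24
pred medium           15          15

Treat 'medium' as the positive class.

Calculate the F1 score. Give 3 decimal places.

0.435

Precision = TP/(TP+FP) = 15/30 = 0.5000
Recall = TP/(TP+FN) = 15/39 = 0.3846
F1 = 2·TP/(2·TP+FP+FN) = 30/69 = 0.435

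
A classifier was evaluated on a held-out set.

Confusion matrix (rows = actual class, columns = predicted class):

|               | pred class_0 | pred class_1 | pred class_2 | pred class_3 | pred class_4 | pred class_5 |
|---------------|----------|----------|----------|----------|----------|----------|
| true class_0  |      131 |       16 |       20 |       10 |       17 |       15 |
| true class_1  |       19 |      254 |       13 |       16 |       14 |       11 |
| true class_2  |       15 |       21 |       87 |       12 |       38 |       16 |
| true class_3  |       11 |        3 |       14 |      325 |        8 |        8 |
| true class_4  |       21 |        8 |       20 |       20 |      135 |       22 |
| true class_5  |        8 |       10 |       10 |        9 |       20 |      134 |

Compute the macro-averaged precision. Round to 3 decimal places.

0.674

Per-class precision (TP/(TP+FP)):
  class_0: TP=131, FP=19+15+11+21+8=74 → 131/205 = 0.6390
  class_1: TP=254, FP=16+21+3+8+10=58 → 254/312 = 0.8141
  class_2: TP=87, FP=20+13+14+20+10=77 → 87/164 = 0.5305
  class_3: TP=325, FP=10+16+12+20+9=67 → 325/392 = 0.8291
  class_4: TP=135, FP=17+14+38+8+20=97 → 135/232 = 0.5819
  class_5: TP=134, FP=15+11+16+8+22=72 → 134/206 = 0.6505
Macro-precision = mean = (0.6390 + 0.8141 + 0.5305 + 0.8291 + 0.5819 + 0.6505) / 6 = 0.674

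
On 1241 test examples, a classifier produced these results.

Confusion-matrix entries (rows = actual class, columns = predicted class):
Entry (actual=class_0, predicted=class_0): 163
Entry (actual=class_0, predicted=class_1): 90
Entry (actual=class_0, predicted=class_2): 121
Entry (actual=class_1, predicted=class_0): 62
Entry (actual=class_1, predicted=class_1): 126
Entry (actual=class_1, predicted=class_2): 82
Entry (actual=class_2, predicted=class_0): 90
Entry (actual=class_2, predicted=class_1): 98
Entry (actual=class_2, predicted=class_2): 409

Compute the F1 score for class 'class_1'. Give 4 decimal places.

0.4315

F1 score = 2·TP/(2·TP+FP+FN).
class_1: TP=126, FP=90+98=188, FN=62+82=144 → 252/584 = 0.43151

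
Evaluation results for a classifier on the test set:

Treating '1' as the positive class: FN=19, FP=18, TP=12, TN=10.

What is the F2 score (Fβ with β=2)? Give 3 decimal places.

Fβ = (1+β²)·TP / ((1+β²)·TP + β²·FN + FP), with β²=4
= 5·12 / (5·12 + 4·19 + 18) = 0.390

0.390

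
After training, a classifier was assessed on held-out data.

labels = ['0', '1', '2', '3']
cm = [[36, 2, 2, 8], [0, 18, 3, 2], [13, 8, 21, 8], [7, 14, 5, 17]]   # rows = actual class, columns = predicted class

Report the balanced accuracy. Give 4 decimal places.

0.5870

Balanced accuracy = mean of per-class recall.
  0: recall = 36/48 = 0.75000
  1: recall = 18/23 = 0.78261
  2: recall = 21/50 = 0.42000
  3: recall = 17/43 = 0.39535
Mean = (0.75000 + 0.78261 + 0.42000 + 0.39535) / 4 = 0.5870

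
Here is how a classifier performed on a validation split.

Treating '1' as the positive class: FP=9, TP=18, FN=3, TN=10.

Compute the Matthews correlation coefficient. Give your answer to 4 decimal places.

0.4088

MCC = (TP·TN − FP·FN) / √((TP+FP)(TP+FN)(TN+FP)(TN+FN))
Numerator = 18·10 − 9·3 = 153
Denominator = √(27·21·19·13) = √140049 = 374.2312
MCC = 153 / 374.2312 = 0.4088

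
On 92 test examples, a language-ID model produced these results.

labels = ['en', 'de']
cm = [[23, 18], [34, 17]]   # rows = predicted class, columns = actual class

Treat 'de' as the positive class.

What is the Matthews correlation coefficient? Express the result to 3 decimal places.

-0.108

MCC = (TP·TN − FP·FN) / √((TP+FP)(TP+FN)(TN+FP)(TN+FN))
Numerator = 17·23 − 34·18 = -221
Denominator = √(51·35·57·41) = √4171545 = 2042.4360
MCC = -221 / 2042.4360 = -0.108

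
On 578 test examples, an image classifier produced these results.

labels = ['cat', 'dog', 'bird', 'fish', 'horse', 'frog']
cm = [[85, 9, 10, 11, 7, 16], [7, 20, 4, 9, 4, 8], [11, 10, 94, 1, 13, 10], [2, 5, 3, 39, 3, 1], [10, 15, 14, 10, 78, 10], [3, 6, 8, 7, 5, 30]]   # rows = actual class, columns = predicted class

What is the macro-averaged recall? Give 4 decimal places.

0.5817

Per-class recall (TP/(TP+FN)):
  cat: TP=85, FN=9+10+11+7+16=53 → 85/138 = 0.61594
  dog: TP=20, FN=7+4+9+4+8=32 → 20/52 = 0.38462
  bird: TP=94, FN=11+10+1+13+10=45 → 94/139 = 0.67626
  fish: TP=39, FN=2+5+3+3+1=14 → 39/53 = 0.73585
  horse: TP=78, FN=10+15+14+10+10=59 → 78/137 = 0.56934
  frog: TP=30, FN=3+6+8+7+5=29 → 30/59 = 0.50847
Macro-recall = mean = (0.61594 + 0.38462 + 0.67626 + 0.73585 + 0.56934 + 0.50847) / 6 = 0.5817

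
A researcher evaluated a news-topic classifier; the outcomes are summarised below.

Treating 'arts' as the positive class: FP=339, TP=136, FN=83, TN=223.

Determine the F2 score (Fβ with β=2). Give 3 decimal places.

Fβ = (1+β²)·TP / ((1+β²)·TP + β²·FN + FP), with β²=4
= 5·136 / (5·136 + 4·83 + 339) = 0.503

0.503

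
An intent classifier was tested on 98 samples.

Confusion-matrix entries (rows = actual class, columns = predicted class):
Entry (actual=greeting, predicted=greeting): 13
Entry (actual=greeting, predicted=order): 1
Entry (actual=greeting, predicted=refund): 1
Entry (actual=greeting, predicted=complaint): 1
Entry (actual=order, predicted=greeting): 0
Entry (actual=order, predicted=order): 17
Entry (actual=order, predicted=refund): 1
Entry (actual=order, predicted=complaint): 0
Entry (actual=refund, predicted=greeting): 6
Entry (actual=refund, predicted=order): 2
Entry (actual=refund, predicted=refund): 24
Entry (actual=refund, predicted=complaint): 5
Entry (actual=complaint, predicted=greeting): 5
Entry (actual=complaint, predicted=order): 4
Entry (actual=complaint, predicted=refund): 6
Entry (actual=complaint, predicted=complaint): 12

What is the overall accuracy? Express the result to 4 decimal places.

Accuracy = trace / total = (13+17+24+12=66) / 98 = 66/98 = 0.6735

0.6735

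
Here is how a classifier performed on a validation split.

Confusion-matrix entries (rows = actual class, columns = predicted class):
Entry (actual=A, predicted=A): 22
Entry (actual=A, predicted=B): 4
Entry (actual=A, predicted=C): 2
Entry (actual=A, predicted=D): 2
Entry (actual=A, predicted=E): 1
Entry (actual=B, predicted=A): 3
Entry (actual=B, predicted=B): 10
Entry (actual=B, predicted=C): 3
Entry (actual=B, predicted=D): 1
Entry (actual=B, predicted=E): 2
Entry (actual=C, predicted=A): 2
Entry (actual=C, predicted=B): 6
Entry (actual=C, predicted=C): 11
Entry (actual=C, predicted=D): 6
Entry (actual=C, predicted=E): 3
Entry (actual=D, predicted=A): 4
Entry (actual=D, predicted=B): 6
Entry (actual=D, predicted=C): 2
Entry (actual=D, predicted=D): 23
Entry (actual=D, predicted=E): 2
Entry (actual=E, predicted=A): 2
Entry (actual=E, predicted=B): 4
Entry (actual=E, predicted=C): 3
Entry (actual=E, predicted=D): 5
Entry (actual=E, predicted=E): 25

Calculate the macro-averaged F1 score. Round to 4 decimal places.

0.5721

Per-class F1 score (2·TP/(2·TP+FP+FN)):
  A: TP=22, FP=3+2+4+2=11, FN=4+2+2+1=9 → 44/64 = 0.68750
  B: TP=10, FP=4+6+6+4=20, FN=3+3+1+2=9 → 20/49 = 0.40816
  C: TP=11, FP=2+3+2+3=10, FN=2+6+6+3=17 → 22/49 = 0.44898
  D: TP=23, FP=2+1+6+5=14, FN=4+6+2+2=14 → 46/74 = 0.62162
  E: TP=25, FP=1+2+3+2=8, FN=2+4+3+5=14 → 50/72 = 0.69444
Macro-F1 score = mean = (0.68750 + 0.40816 + 0.44898 + 0.62162 + 0.69444) / 5 = 0.5721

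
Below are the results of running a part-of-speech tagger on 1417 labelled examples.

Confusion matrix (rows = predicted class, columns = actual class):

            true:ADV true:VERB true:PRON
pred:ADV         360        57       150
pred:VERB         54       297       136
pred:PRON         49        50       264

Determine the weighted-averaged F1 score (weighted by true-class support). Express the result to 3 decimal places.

0.643

Per-class F1 score (2·TP/(2·TP+FP+FN)):
  ADV: TP=360, FP=57+150=207, FN=54+49=103 → 720/1030 = 0.6990
  VERB: TP=297, FP=54+136=190, FN=57+50=107 → 594/891 = 0.6667
  PRON: TP=264, FP=49+50=99, FN=150+136=286 → 528/913 = 0.5783
Weighted-F1 score = Σ (supportᵢ/N)·F1 scoreᵢ with N=1417: (463/1417)·0.6990 + (404/1417)·0.6667 + (550/1417)·0.5783 = 0.643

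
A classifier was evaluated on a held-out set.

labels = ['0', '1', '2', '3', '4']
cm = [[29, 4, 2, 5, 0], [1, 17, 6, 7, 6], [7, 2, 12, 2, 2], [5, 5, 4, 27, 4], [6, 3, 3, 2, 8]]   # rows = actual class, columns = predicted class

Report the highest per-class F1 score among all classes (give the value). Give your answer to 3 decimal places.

0.659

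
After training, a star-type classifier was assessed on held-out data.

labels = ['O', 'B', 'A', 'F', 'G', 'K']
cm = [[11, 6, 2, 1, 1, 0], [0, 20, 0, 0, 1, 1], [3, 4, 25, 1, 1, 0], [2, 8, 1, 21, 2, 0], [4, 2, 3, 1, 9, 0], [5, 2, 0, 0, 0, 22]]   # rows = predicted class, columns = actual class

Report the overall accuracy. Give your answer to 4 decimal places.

Accuracy = trace / total = (11+20+25+21+9+22=108) / 159 = 108/159 = 0.6792

0.6792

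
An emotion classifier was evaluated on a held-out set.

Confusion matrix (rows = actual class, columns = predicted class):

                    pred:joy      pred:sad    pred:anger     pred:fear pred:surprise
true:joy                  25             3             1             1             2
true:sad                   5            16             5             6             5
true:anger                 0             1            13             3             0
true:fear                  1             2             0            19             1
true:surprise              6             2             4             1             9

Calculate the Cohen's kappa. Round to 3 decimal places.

0.529

Observed agreement pₒ = trace/N = 82/131 = 0.6260
Expected agreement pₑ = Σ (rowᵢ·colᵢ)/N² = (32·37 + 37·24 + 17·23 + 23·30 + 22·17)/131² = 0.2055
κ = (pₒ − pₑ)/(1 − pₑ) = (0.6260 − 0.2055)/(1 − 0.2055) = 0.529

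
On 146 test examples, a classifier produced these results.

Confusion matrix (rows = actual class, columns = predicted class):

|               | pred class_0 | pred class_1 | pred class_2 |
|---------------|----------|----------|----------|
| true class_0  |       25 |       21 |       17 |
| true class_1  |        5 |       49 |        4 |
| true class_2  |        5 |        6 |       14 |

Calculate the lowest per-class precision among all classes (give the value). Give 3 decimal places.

0.400

Per-class precision (TP/(TP+FP)):
  class_0: TP=25, FP=5+5=10 → 25/35 = 0.7143
  class_1: TP=49, FP=21+6=27 → 49/76 = 0.6447
  class_2: TP=14, FP=17+4=21 → 14/35 = 0.4000
Lowest is class 'class_2' with precision = 0.400.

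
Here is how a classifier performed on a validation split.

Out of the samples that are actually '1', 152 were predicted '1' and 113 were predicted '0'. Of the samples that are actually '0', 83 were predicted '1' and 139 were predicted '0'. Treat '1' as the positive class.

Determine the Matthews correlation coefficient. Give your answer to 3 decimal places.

MCC = (TP·TN − FP·FN) / √((TP+FP)(TP+FN)(TN+FP)(TN+FN))
Numerator = 152·139 − 83·113 = 11749
Denominator = √(235·265·222·252) = √3483912600 = 59024.6779
MCC = 11749 / 59024.6779 = 0.199

0.199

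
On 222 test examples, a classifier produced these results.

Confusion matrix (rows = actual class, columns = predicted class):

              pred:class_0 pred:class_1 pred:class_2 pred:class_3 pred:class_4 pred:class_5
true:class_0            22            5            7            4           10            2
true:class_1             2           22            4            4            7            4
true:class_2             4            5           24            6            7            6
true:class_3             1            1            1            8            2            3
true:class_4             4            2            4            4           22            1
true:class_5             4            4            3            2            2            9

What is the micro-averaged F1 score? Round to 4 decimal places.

Micro-averaging pools counts across classes: ΣTP=107, ΣFP=115, ΣFN=115.
Micro-F1 score = 2·TP/(2·TP+FP+FN) on pooled counts = 0.4820 (equals overall accuracy in single-label multiclass).

0.4820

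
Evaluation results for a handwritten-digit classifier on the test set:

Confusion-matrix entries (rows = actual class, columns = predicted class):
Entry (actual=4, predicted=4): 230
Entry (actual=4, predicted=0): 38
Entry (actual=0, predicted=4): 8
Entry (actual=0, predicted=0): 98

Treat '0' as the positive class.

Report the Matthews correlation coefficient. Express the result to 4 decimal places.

MCC = (TP·TN − FP·FN) / √((TP+FP)(TP+FN)(TN+FP)(TN+FN))
Numerator = 98·230 − 38·8 = 22236
Denominator = √(136·106·268·238) = √919510144 = 30323.4257
MCC = 22236 / 30323.4257 = 0.7333

0.7333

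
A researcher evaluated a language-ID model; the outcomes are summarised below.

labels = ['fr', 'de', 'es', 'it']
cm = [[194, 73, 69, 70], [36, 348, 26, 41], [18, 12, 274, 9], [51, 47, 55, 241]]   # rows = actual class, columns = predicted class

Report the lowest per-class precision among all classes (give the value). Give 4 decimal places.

Per-class precision (TP/(TP+FP)):
  fr: TP=194, FP=36+18+51=105 → 194/299 = 0.64883
  de: TP=348, FP=73+12+47=132 → 348/480 = 0.72500
  es: TP=274, FP=69+26+55=150 → 274/424 = 0.64623
  it: TP=241, FP=70+41+9=120 → 241/361 = 0.66759
Lowest is class 'es' with precision = 0.6462.

0.6462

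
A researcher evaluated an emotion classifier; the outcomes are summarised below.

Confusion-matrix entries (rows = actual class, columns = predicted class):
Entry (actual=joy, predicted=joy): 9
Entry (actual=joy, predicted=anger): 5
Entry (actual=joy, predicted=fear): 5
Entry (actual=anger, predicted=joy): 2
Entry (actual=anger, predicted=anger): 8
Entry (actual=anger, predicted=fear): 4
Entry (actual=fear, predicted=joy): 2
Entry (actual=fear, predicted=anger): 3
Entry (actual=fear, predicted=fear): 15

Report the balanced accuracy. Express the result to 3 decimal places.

0.598

Balanced accuracy = mean of per-class recall.
  joy: recall = 9/19 = 0.4737
  anger: recall = 8/14 = 0.5714
  fear: recall = 15/20 = 0.7500
Mean = (0.4737 + 0.5714 + 0.7500) / 3 = 0.598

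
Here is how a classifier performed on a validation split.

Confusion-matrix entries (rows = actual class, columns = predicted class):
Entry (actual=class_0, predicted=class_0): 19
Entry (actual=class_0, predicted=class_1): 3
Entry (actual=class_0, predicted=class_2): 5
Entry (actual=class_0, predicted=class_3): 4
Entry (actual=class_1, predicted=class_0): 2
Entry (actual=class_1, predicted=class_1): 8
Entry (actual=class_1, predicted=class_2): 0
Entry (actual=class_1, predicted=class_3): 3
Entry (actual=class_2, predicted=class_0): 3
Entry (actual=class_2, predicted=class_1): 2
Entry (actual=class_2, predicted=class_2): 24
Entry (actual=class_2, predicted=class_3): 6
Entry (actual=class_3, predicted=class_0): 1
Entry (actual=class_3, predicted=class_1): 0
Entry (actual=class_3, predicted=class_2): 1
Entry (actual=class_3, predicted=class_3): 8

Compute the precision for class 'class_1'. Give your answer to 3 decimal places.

0.615

One-vs-rest for 'class_1': TP = diagonal; FP = other classes predicted 'class_1'; FN = 'class_1' predicted as other.
precision = TP/(TP+FP).
class_1: TP=8, FP=3+2+0=5 → 8/13 = 0.6154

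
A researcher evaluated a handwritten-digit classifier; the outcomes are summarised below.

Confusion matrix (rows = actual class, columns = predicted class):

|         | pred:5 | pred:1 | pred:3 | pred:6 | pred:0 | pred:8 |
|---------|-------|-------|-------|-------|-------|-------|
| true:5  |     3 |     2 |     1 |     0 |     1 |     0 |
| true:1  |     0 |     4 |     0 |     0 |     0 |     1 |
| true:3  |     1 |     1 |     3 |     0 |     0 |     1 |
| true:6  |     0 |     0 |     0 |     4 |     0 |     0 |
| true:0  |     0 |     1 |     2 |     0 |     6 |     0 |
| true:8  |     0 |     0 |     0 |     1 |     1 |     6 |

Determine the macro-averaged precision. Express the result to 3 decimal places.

Per-class precision (TP/(TP+FP)):
  5: TP=3, FP=0+1+0+0+0=1 → 3/4 = 0.7500
  1: TP=4, FP=2+1+0+1+0=4 → 4/8 = 0.5000
  3: TP=3, FP=1+0+0+2+0=3 → 3/6 = 0.5000
  6: TP=4, FP=0+0+0+0+1=1 → 4/5 = 0.8000
  0: TP=6, FP=1+0+0+0+1=2 → 6/8 = 0.7500
  8: TP=6, FP=0+1+1+0+0=2 → 6/8 = 0.7500
Macro-precision = mean = (0.7500 + 0.5000 + 0.5000 + 0.8000 + 0.7500 + 0.7500) / 6 = 0.675

0.675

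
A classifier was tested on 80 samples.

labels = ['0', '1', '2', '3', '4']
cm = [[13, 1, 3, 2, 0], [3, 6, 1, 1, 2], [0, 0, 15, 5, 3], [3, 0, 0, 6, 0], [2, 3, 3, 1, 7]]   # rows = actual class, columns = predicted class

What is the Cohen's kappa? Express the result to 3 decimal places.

0.476

Observed agreement pₒ = trace/N = 47/80 = 0.5875
Expected agreement pₑ = Σ (rowᵢ·colᵢ)/N² = (19·21 + 13·10 + 23·22 + 9·15 + 16·12)/80² = 0.2128
κ = (pₒ − pₑ)/(1 − pₑ) = (0.5875 − 0.2128)/(1 − 0.2128) = 0.476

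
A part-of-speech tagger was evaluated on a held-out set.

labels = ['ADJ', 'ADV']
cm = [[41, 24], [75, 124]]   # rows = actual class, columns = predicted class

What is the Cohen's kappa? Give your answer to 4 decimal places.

0.2008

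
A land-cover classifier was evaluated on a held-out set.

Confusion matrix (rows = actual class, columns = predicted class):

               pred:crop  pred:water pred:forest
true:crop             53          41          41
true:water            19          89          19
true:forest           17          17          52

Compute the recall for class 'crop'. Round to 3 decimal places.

One-vs-rest for 'crop': TP = diagonal; FP = other classes predicted 'crop'; FN = 'crop' predicted as other.
recall = TP/(TP+FN).
crop: TP=53, FN=41+41=82 → 53/135 = 0.3926

0.393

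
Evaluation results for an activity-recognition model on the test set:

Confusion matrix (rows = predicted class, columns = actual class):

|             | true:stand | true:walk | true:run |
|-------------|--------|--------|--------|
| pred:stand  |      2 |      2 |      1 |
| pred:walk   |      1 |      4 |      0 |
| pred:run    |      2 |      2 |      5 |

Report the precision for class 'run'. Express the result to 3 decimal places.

0.556

Take TP from the diagonal, FP from the rest of the 'run' prediction marginal, FN from the rest of the 'run' actual marginal.
precision = TP/(TP+FP).
run: TP=5, FP=2+2=4 → 5/9 = 0.5556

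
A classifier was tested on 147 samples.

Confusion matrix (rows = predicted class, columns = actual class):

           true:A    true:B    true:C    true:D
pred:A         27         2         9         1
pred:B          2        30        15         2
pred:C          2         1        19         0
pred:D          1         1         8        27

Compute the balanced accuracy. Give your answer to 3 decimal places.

0.750

Balanced accuracy = mean of per-class recall.
  A: recall = 27/32 = 0.8438
  B: recall = 30/34 = 0.8824
  C: recall = 19/51 = 0.3725
  D: recall = 27/30 = 0.9000
Mean = (0.8438 + 0.8824 + 0.3725 + 0.9000) / 4 = 0.750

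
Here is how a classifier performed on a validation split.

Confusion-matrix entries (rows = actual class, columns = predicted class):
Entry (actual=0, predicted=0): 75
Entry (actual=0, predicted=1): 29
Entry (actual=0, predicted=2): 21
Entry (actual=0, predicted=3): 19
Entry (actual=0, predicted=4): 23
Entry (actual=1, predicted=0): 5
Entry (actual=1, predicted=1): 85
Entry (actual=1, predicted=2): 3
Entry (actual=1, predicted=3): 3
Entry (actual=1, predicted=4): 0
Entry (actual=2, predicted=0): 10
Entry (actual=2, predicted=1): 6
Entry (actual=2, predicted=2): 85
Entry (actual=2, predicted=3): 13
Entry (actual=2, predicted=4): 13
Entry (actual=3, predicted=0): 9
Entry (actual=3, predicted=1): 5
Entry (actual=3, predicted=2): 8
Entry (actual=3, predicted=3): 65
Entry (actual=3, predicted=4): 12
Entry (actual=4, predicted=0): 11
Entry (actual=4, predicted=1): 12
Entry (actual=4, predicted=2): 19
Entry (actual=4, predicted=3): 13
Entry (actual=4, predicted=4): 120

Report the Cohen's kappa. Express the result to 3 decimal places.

0.558

Observed agreement pₒ = trace/N = 430/664 = 0.6476
Expected agreement pₑ = Σ (rowᵢ·colᵢ)/N² = (167·110 + 96·137 + 127·136 + 99·113 + 175·168)/664² = 0.2027
κ = (pₒ − pₑ)/(1 − pₑ) = (0.6476 − 0.2027)/(1 − 0.2027) = 0.558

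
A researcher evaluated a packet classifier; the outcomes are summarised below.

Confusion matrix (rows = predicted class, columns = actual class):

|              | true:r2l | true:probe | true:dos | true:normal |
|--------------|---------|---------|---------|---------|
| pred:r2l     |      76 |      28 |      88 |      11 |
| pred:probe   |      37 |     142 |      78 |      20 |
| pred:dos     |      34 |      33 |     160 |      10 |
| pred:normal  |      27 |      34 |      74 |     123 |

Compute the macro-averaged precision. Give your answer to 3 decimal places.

Per-class precision (TP/(TP+FP)):
  r2l: TP=76, FP=28+88+11=127 → 76/203 = 0.3744
  probe: TP=142, FP=37+78+20=135 → 142/277 = 0.5126
  dos: TP=160, FP=34+33+10=77 → 160/237 = 0.6751
  normal: TP=123, FP=27+34+74=135 → 123/258 = 0.4767
Macro-precision = mean = (0.3744 + 0.5126 + 0.6751 + 0.4767) / 4 = 0.510

0.510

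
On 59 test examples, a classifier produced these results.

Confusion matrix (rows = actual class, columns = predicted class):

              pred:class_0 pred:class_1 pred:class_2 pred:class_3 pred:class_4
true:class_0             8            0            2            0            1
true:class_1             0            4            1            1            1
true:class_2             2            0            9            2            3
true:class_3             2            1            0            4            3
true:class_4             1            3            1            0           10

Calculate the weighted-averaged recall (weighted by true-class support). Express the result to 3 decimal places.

0.593

Per-class recall (TP/(TP+FN)):
  class_0: TP=8, FN=0+2+0+1=3 → 8/11 = 0.7273
  class_1: TP=4, FN=0+1+1+1=3 → 4/7 = 0.5714
  class_2: TP=9, FN=2+0+2+3=7 → 9/16 = 0.5625
  class_3: TP=4, FN=2+1+0+3=6 → 4/10 = 0.4000
  class_4: TP=10, FN=1+3+1+0=5 → 10/15 = 0.6667
Weighted-recall = Σ (supportᵢ/N)·recallᵢ with N=59: (11/59)·0.7273 + (7/59)·0.5714 + (16/59)·0.5625 + (10/59)·0.4000 + (15/59)·0.6667 = 0.593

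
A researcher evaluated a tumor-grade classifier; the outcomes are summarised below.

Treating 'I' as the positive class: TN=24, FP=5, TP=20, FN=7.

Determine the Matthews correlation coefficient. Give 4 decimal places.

0.5713

MCC = (TP·TN − FP·FN) / √((TP+FP)(TP+FN)(TN+FP)(TN+FN))
Numerator = 20·24 − 5·7 = 445
Denominator = √(25·27·29·31) = √606825 = 778.9897
MCC = 445 / 778.9897 = 0.5713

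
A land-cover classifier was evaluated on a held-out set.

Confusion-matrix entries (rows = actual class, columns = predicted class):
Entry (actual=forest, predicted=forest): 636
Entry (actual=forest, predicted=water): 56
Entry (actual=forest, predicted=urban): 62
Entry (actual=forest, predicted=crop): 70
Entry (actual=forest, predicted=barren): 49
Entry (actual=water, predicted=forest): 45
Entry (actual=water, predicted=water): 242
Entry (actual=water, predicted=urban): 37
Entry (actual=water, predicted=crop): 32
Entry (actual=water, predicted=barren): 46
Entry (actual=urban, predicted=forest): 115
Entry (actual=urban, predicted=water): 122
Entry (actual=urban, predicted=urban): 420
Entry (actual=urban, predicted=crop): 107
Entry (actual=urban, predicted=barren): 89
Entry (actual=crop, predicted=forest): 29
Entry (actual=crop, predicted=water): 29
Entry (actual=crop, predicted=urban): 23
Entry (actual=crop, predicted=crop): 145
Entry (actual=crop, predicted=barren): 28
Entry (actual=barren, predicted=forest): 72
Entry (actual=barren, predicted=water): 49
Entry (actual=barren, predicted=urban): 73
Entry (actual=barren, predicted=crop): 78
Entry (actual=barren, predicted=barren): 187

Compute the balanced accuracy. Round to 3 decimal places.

0.560

Balanced accuracy = mean of per-class recall.
  forest: recall = 636/873 = 0.7285
  water: recall = 242/402 = 0.6020
  urban: recall = 420/853 = 0.4924
  crop: recall = 145/254 = 0.5709
  barren: recall = 187/459 = 0.4074
Mean = (0.7285 + 0.6020 + 0.4924 + 0.5709 + 0.4074) / 5 = 0.560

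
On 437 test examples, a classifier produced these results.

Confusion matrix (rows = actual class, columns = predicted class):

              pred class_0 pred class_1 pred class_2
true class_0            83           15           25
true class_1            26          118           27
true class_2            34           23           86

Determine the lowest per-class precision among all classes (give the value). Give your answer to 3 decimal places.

Per-class precision (TP/(TP+FP)):
  class_0: TP=83, FP=26+34=60 → 83/143 = 0.5804
  class_1: TP=118, FP=15+23=38 → 118/156 = 0.7564
  class_2: TP=86, FP=25+27=52 → 86/138 = 0.6232
Lowest is class 'class_0' with precision = 0.580.

0.580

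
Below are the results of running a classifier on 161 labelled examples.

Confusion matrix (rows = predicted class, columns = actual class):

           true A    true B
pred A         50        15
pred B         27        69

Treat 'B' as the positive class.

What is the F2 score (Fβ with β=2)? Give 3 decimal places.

0.799

Fβ = (1+β²)·TP / ((1+β²)·TP + β²·FN + FP), with β²=4
= 5·69 / (5·69 + 4·15 + 27) = 0.799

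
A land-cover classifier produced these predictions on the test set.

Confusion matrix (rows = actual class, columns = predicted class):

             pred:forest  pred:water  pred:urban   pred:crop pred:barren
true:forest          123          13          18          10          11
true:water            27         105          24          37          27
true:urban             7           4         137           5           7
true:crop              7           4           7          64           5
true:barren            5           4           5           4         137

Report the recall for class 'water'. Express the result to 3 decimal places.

One-vs-rest for 'water': TP = diagonal; FP = other classes predicted 'water'; FN = 'water' predicted as other.
recall = TP/(TP+FN).
water: TP=105, FN=27+24+37+27=115 → 105/220 = 0.4773

0.477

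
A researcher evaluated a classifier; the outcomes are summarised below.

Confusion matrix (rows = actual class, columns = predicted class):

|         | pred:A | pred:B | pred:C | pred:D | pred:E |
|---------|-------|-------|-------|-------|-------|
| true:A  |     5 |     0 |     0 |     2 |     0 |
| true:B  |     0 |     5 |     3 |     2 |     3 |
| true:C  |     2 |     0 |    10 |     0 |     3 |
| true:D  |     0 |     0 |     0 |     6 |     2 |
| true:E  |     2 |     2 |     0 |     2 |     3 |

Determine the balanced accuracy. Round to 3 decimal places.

0.570

Balanced accuracy = mean of per-class recall.
  A: recall = 5/7 = 0.7143
  B: recall = 5/13 = 0.3846
  C: recall = 10/15 = 0.6667
  D: recall = 6/8 = 0.7500
  E: recall = 3/9 = 0.3333
Mean = (0.7143 + 0.3846 + 0.6667 + 0.7500 + 0.3333) / 5 = 0.570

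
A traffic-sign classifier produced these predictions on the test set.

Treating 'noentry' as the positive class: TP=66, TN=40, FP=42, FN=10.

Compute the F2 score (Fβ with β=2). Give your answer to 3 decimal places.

0.801

Fβ = (1+β²)·TP / ((1+β²)·TP + β²·FN + FP), with β²=4
= 5·66 / (5·66 + 4·10 + 42) = 0.801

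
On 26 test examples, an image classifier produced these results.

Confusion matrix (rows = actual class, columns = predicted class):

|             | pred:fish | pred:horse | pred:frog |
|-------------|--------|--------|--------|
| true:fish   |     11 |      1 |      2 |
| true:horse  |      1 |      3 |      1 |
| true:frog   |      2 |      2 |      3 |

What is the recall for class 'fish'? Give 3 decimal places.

One-vs-rest for 'fish': TP = diagonal; FP = other classes predicted 'fish'; FN = 'fish' predicted as other.
recall = TP/(TP+FN).
fish: TP=11, FN=1+2=3 → 11/14 = 0.7857

0.786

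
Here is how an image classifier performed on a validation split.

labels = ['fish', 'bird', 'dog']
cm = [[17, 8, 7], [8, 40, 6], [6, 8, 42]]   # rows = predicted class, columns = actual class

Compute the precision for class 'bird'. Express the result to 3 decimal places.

precision = TP/(TP+FP).
bird: TP=40, FP=8+6=14 → 40/54 = 0.7407

0.741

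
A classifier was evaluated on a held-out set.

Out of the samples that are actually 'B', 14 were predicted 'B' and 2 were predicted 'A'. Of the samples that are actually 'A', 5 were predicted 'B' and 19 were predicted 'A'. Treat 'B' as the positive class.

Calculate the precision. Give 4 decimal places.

0.7368

Precision = TP/(TP+FP) = 14/(14+5) = 14/19 = 0.7368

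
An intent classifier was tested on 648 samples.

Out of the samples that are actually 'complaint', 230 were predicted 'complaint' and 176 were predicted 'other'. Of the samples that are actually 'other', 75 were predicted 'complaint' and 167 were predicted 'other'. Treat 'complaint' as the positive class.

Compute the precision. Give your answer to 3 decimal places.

Precision = TP/(TP+FP) = 230/(230+75) = 230/305 = 0.754

0.754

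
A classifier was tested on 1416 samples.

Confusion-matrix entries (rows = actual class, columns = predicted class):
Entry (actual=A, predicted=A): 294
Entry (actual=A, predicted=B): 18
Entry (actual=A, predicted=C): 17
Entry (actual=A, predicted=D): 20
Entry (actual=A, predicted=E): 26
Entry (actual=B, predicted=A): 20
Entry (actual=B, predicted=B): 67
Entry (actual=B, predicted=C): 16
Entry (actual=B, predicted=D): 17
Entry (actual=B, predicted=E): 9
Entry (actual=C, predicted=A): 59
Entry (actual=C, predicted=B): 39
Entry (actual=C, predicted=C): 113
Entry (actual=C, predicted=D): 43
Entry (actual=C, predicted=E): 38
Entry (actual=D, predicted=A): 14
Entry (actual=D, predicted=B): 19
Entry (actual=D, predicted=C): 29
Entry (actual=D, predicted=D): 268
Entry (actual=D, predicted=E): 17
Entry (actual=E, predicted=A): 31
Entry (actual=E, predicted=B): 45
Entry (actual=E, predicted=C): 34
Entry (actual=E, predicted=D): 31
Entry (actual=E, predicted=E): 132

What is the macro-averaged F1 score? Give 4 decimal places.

Per-class F1 score (2·TP/(2·TP+FP+FN)):
  A: TP=294, FP=20+59+14+31=124, FN=18+17+20+26=81 → 588/793 = 0.74149
  B: TP=67, FP=18+39+19+45=121, FN=20+16+17+9=62 → 134/317 = 0.42271
  C: TP=113, FP=17+16+29+34=96, FN=59+39+43+38=179 → 226/501 = 0.45110
  D: TP=268, FP=20+17+43+31=111, FN=14+19+29+17=79 → 536/726 = 0.73829
  E: TP=132, FP=26+9+38+17=90, FN=31+45+34+31=141 → 264/495 = 0.53333
Macro-F1 score = mean = (0.74149 + 0.42271 + 0.45110 + 0.73829 + 0.53333) / 5 = 0.5774

0.5774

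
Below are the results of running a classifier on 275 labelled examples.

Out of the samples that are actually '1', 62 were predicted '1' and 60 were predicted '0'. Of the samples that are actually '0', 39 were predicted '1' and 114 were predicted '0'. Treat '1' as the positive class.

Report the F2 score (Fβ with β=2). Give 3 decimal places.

0.526

Fβ = (1+β²)·TP / ((1+β²)·TP + β²·FN + FP), with β²=4
= 5·62 / (5·62 + 4·60 + 39) = 0.526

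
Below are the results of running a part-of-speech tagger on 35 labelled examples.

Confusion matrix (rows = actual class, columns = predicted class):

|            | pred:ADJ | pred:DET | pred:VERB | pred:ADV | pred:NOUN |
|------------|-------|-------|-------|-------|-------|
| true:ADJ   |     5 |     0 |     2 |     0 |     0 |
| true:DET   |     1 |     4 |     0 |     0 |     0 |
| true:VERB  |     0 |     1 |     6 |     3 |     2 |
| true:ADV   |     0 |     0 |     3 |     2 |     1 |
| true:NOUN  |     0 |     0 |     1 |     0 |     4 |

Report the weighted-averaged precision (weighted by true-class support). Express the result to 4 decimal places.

Per-class precision (TP/(TP+FP)):
  ADJ: TP=5, FP=1+0+0+0=1 → 5/6 = 0.83333
  DET: TP=4, FP=0+1+0+0=1 → 4/5 = 0.80000
  VERB: TP=6, FP=2+0+3+1=6 → 6/12 = 0.50000
  ADV: TP=2, FP=0+0+3+0=3 → 2/5 = 0.40000
  NOUN: TP=4, FP=0+0+2+1=3 → 4/7 = 0.57143
Weighted-precision = Σ (supportᵢ/N)·precisionᵢ with N=35: (7/35)·0.83333 + (5/35)·0.80000 + (12/35)·0.50000 + (6/35)·0.40000 + (5/35)·0.57143 = 0.6026

0.6026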